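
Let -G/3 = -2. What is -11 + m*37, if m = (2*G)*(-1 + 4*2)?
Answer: 3097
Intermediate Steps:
G = 6 (G = -3*(-2) = 6)
m = 84 (m = (2*6)*(-1 + 4*2) = 12*(-1 + 8) = 12*7 = 84)
-11 + m*37 = -11 + 84*37 = -11 + 3108 = 3097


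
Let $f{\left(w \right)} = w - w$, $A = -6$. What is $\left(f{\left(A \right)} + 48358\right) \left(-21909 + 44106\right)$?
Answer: $1073402526$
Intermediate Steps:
$f{\left(w \right)} = 0$
$\left(f{\left(A \right)} + 48358\right) \left(-21909 + 44106\right) = \left(0 + 48358\right) \left(-21909 + 44106\right) = 48358 \cdot 22197 = 1073402526$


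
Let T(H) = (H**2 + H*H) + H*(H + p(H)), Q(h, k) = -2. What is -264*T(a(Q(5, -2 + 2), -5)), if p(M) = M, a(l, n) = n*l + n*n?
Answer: -1293600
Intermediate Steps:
a(l, n) = n**2 + l*n (a(l, n) = l*n + n**2 = n**2 + l*n)
T(H) = 4*H**2 (T(H) = (H**2 + H*H) + H*(H + H) = (H**2 + H**2) + H*(2*H) = 2*H**2 + 2*H**2 = 4*H**2)
-264*T(a(Q(5, -2 + 2), -5)) = -1056*(-5*(-2 - 5))**2 = -1056*(-5*(-7))**2 = -1056*35**2 = -1056*1225 = -264*4900 = -1293600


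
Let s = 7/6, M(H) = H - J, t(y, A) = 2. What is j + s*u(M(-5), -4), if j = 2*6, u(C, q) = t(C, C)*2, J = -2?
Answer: 50/3 ≈ 16.667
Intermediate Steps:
M(H) = 2 + H (M(H) = H - 1*(-2) = H + 2 = 2 + H)
u(C, q) = 4 (u(C, q) = 2*2 = 4)
j = 12
s = 7/6 (s = 7*(⅙) = 7/6 ≈ 1.1667)
j + s*u(M(-5), -4) = 12 + (7/6)*4 = 12 + 14/3 = 50/3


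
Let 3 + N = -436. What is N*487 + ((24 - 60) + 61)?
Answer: -213768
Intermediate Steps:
N = -439 (N = -3 - 436 = -439)
N*487 + ((24 - 60) + 61) = -439*487 + ((24 - 60) + 61) = -213793 + (-36 + 61) = -213793 + 25 = -213768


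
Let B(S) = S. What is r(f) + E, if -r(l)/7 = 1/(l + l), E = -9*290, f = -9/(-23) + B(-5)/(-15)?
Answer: -261483/100 ≈ -2614.8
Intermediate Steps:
f = 50/69 (f = -9/(-23) - 5/(-15) = -9*(-1/23) - 5*(-1/15) = 9/23 + ⅓ = 50/69 ≈ 0.72464)
E = -2610
r(l) = -7/(2*l) (r(l) = -7/(l + l) = -7*1/(2*l) = -7/(2*l))
r(f) + E = -7/(2*50/69) - 2610 = -7/2*69/50 - 2610 = -483/100 - 2610 = -261483/100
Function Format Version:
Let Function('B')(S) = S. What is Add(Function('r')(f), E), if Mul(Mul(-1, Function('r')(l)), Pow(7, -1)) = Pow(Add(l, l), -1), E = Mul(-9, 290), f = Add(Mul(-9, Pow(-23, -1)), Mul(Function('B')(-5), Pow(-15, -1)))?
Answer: Rational(-261483, 100) ≈ -2614.8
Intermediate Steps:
f = Rational(50, 69) (f = Add(Mul(-9, Pow(-23, -1)), Mul(-5, Pow(-15, -1))) = Add(Mul(-9, Rational(-1, 23)), Mul(-5, Rational(-1, 15))) = Add(Rational(9, 23), Rational(1, 3)) = Rational(50, 69) ≈ 0.72464)
E = -2610
Function('r')(l) = Mul(Rational(-7, 2), Pow(l, -1)) (Function('r')(l) = Mul(-7, Pow(Add(l, l), -1)) = Mul(-7, Pow(Mul(2, l), -1)) = Mul(-7, Mul(Rational(1, 2), Pow(l, -1))) = Mul(Rational(-7, 2), Pow(l, -1)))
Add(Function('r')(f), E) = Add(Mul(Rational(-7, 2), Pow(Rational(50, 69), -1)), -2610) = Add(Mul(Rational(-7, 2), Rational(69, 50)), -2610) = Add(Rational(-483, 100), -2610) = Rational(-261483, 100)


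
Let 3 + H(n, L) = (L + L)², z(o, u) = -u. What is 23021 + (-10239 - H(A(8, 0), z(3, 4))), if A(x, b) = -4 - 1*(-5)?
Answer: 12721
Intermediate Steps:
A(x, b) = 1 (A(x, b) = -4 + 5 = 1)
H(n, L) = -3 + 4*L² (H(n, L) = -3 + (L + L)² = -3 + (2*L)² = -3 + 4*L²)
23021 + (-10239 - H(A(8, 0), z(3, 4))) = 23021 + (-10239 - (-3 + 4*(-1*4)²)) = 23021 + (-10239 - (-3 + 4*(-4)²)) = 23021 + (-10239 - (-3 + 4*16)) = 23021 + (-10239 - (-3 + 64)) = 23021 + (-10239 - 1*61) = 23021 + (-10239 - 61) = 23021 - 10300 = 12721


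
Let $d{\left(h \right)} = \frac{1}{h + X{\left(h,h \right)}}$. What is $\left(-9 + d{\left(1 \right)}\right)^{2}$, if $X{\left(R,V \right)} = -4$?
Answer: $\frac{784}{9} \approx 87.111$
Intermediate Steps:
$d{\left(h \right)} = \frac{1}{-4 + h}$ ($d{\left(h \right)} = \frac{1}{h - 4} = \frac{1}{-4 + h}$)
$\left(-9 + d{\left(1 \right)}\right)^{2} = \left(-9 + \frac{1}{-4 + 1}\right)^{2} = \left(-9 + \frac{1}{-3}\right)^{2} = \left(-9 - \frac{1}{3}\right)^{2} = \left(- \frac{28}{3}\right)^{2} = \frac{784}{9}$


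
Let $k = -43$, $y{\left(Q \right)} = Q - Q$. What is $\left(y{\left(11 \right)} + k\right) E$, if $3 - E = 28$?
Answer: $1075$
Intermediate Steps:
$y{\left(Q \right)} = 0$
$E = -25$ ($E = 3 - 28 = -25$)
$\left(y{\left(11 \right)} + k\right) E = \left(0 - 43\right) \left(-25\right) = \left(-43\right) \left(-25\right) = 1075$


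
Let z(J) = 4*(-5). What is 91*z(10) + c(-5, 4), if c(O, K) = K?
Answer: -1816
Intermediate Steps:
z(J) = -20
91*z(10) + c(-5, 4) = 91*(-20) + 4 = -1820 + 4 = -1816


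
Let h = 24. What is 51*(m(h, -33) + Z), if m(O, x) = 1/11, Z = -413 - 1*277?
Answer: -387039/11 ≈ -35185.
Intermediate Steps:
Z = -690 (Z = -413 - 277 = -690)
m(O, x) = 1/11
51*(m(h, -33) + Z) = 51*(1/11 - 690) = 51*(-7589/11) = -387039/11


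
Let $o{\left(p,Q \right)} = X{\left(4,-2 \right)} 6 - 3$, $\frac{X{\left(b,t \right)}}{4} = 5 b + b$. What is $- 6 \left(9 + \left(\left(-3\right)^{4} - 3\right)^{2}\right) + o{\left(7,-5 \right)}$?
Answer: $-35985$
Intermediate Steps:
$X{\left(b,t \right)} = 24 b$ ($X{\left(b,t \right)} = 4 \left(5 b + b\right) = 4 \cdot 6 b = 24 b$)
$o{\left(p,Q \right)} = 573$ ($o{\left(p,Q \right)} = 24 \cdot 4 \cdot 6 - 3 = 96 \cdot 6 - 3 = 576 - 3 = 573$)
$- 6 \left(9 + \left(\left(-3\right)^{4} - 3\right)^{2}\right) + o{\left(7,-5 \right)} = - 6 \left(9 + \left(\left(-3\right)^{4} - 3\right)^{2}\right) + 573 = - 6 \left(9 + \left(81 - 3\right)^{2}\right) + 573 = - 6 \left(9 + 78^{2}\right) + 573 = - 6 \left(9 + 6084\right) + 573 = \left(-6\right) 6093 + 573 = -36558 + 573 = -35985$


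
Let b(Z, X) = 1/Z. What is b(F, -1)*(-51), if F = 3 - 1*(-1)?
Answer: -51/4 ≈ -12.750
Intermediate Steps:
F = 4 (F = 3 + 1 = 4)
b(F, -1)*(-51) = -51/4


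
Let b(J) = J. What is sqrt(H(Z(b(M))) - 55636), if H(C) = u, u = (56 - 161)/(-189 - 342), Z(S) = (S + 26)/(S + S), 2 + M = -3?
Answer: I*sqrt(1743014049)/177 ≈ 235.87*I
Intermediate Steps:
M = -5 (M = -2 - 3 = -5)
Z(S) = (26 + S)/(2*S) (Z(S) = (26 + S)/((2*S)) = (26 + S)*(1/(2*S)) = (26 + S)/(2*S))
u = 35/177 (u = -105/(-531) = -105*(-1/531) = 35/177 ≈ 0.19774)
H(C) = 35/177
sqrt(H(Z(b(M))) - 55636) = sqrt(35/177 - 55636) = sqrt(-9847537/177) = I*sqrt(1743014049)/177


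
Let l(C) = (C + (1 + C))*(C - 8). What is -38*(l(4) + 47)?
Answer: -418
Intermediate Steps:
l(C) = (1 + 2*C)*(-8 + C)
-38*(l(4) + 47) = -38*((-8 - 15*4 + 2*4**2) + 47) = -38*((-8 - 60 + 2*16) + 47) = -38*((-8 - 60 + 32) + 47) = -38*(-36 + 47) = -38*11 = -418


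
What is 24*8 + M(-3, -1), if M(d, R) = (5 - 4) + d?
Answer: 190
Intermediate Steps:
M(d, R) = 1 + d
24*8 + M(-3, -1) = 24*8 + (1 - 3) = 192 - 2 = 190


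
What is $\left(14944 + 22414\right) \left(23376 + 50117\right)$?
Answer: $2745551494$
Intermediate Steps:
$\left(14944 + 22414\right) \left(23376 + 50117\right) = 37358 \cdot 73493 = 2745551494$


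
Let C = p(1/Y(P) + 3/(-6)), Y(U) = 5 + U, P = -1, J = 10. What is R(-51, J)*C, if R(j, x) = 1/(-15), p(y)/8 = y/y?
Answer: -8/15 ≈ -0.53333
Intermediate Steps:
p(y) = 8 (p(y) = 8*(y/y) = 8*1 = 8)
R(j, x) = -1/15
C = 8
R(-51, J)*C = -1/15*8 = -8/15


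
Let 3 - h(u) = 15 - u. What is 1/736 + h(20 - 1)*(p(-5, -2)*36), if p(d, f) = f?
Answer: -370943/736 ≈ -504.00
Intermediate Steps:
h(u) = -12 + u (h(u) = 3 - (15 - u) = 3 + (-15 + u) = -12 + u)
1/736 + h(20 - 1)*(p(-5, -2)*36) = 1/736 + (-12 + (20 - 1))*(-2*36) = 1/736 + (-12 + 19)*(-72) = 1/736 + 7*(-72) = 1/736 - 504 = -370943/736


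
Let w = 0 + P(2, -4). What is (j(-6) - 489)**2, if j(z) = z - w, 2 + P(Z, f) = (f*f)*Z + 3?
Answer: 278784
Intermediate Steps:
P(Z, f) = 1 + Z*f**2 (P(Z, f) = -2 + ((f*f)*Z + 3) = -2 + (f**2*Z + 3) = -2 + (Z*f**2 + 3) = -2 + (3 + Z*f**2) = 1 + Z*f**2)
w = 33 (w = 0 + (1 + 2*(-4)**2) = 0 + (1 + 2*16) = 0 + (1 + 32) = 0 + 33 = 33)
j(z) = -33 + z (j(z) = z - 1*33 = z - 33 = -33 + z)
(j(-6) - 489)**2 = ((-33 - 6) - 489)**2 = (-39 - 489)**2 = (-528)**2 = 278784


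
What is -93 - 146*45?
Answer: -6663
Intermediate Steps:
-93 - 146*45 = -93 - 6570 = -6663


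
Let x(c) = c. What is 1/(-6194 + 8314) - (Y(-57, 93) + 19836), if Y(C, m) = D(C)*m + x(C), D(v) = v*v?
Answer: -682504319/2120 ≈ -3.2194e+5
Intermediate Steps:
D(v) = v²
Y(C, m) = C + m*C² (Y(C, m) = C²*m + C = m*C² + C = C + m*C²)
1/(-6194 + 8314) - (Y(-57, 93) + 19836) = 1/(-6194 + 8314) - (-57*(1 - 57*93) + 19836) = 1/2120 - (-57*(1 - 5301) + 19836) = 1/2120 - (-57*(-5300) + 19836) = 1/2120 - (302100 + 19836) = 1/2120 - 1*321936 = 1/2120 - 321936 = -682504319/2120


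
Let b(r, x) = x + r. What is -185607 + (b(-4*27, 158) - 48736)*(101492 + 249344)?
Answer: -17080987103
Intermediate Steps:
b(r, x) = r + x
-185607 + (b(-4*27, 158) - 48736)*(101492 + 249344) = -185607 + ((-4*27 + 158) - 48736)*(101492 + 249344) = -185607 + ((-108 + 158) - 48736)*350836 = -185607 + (50 - 48736)*350836 = -185607 - 48686*350836 = -185607 - 17080801496 = -17080987103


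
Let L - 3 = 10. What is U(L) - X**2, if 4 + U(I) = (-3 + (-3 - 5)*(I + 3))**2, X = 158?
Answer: -7807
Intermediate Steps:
L = 13 (L = 3 + 10 = 13)
U(I) = -4 + (-27 - 8*I)**2 (U(I) = -4 + (-3 + (-3 - 5)*(I + 3))**2 = -4 + (-3 - 8*(3 + I))**2 = -4 + (-3 + (-24 - 8*I))**2 = -4 + (-27 - 8*I)**2)
U(L) - X**2 = (-4 + (27 + 8*13)**2) - 1*158**2 = (-4 + (27 + 104)**2) - 1*24964 = (-4 + 131**2) - 24964 = (-4 + 17161) - 24964 = 17157 - 24964 = -7807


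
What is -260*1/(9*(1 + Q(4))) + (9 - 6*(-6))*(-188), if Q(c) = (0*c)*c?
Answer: -76400/9 ≈ -8488.9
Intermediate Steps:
Q(c) = 0 (Q(c) = 0*c = 0)
-260*1/(9*(1 + Q(4))) + (9 - 6*(-6))*(-188) = -260*1/(9*(1 + 0)) + (9 - 6*(-6))*(-188) = -260/(1*9) + (9 + 36)*(-188) = -260/9 + 45*(-188) = -260*⅑ - 8460 = -260/9 - 8460 = -76400/9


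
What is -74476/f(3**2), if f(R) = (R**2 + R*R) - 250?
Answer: 18619/22 ≈ 846.32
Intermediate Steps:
f(R) = -250 + 2*R**2 (f(R) = (R**2 + R**2) - 250 = 2*R**2 - 250 = -250 + 2*R**2)
-74476/f(3**2) = -74476/(-250 + 2*(3**2)**2) = -74476/(-250 + 2*9**2) = -74476/(-250 + 2*81) = -74476/(-250 + 162) = -74476/(-88) = -74476*(-1/88) = 18619/22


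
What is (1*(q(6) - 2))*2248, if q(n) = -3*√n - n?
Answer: -17984 - 6744*√6 ≈ -34503.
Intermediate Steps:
q(n) = -n - 3*√n
(1*(q(6) - 2))*2248 = (1*((-1*6 - 3*√6) - 2))*2248 = (1*((-6 - 3*√6) - 2))*2248 = (1*(-8 - 3*√6))*2248 = (-8 - 3*√6)*2248 = -17984 - 6744*√6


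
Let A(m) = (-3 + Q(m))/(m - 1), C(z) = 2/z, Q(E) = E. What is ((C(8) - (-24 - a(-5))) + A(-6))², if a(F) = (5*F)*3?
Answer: 1918225/784 ≈ 2446.7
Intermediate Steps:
a(F) = 15*F
A(m) = (-3 + m)/(-1 + m) (A(m) = (-3 + m)/(m - 1) = (-3 + m)/(-1 + m))
((C(8) - (-24 - a(-5))) + A(-6))² = ((2/8 - (-24 - 15*(-5))) + (-3 - 6)/(-1 - 6))² = ((2*(⅛) - (-24 - 1*(-75))) - 9/(-7))² = ((¼ - (-24 + 75)) - ⅐*(-9))² = ((¼ - 1*51) + 9/7)² = ((¼ - 51) + 9/7)² = (-203/4 + 9/7)² = (-1385/28)² = 1918225/784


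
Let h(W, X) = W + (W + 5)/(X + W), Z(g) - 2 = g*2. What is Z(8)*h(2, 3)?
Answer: 306/5 ≈ 61.200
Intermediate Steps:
Z(g) = 2 + 2*g (Z(g) = 2 + g*2 = 2 + 2*g)
h(W, X) = W + (5 + W)/(W + X)
Z(8)*h(2, 3) = (2 + 2*8)*((5 + 2 + 2² + 2*3)/(2 + 3)) = (2 + 16)*((5 + 2 + 4 + 6)/5) = 18*((⅕)*17) = 18*(17/5) = 306/5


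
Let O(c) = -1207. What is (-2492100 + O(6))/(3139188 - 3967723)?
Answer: 2493307/828535 ≈ 3.0093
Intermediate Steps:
(-2492100 + O(6))/(3139188 - 3967723) = (-2492100 - 1207)/(3139188 - 3967723) = -2493307/(-828535) = -2493307*(-1/828535) = 2493307/828535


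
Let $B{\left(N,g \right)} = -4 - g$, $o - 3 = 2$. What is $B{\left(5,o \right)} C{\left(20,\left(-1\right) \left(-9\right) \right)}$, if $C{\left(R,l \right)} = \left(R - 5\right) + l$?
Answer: $-216$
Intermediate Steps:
$o = 5$ ($o = 3 + 2 = 5$)
$C{\left(R,l \right)} = -5 + R + l$ ($C{\left(R,l \right)} = \left(-5 + R\right) + l = -5 + R + l$)
$B{\left(5,o \right)} C{\left(20,\left(-1\right) \left(-9\right) \right)} = \left(-4 - 5\right) \left(-5 + 20 - -9\right) = \left(-4 - 5\right) \left(-5 + 20 + 9\right) = \left(-9\right) 24 = -216$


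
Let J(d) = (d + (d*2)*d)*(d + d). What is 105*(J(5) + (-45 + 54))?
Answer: 58695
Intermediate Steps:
J(d) = 2*d*(d + 2*d²) (J(d) = (d + (2*d)*d)*(2*d) = (d + 2*d²)*(2*d) = 2*d*(d + 2*d²))
105*(J(5) + (-45 + 54)) = 105*(5²*(2 + 4*5) + (-45 + 54)) = 105*(25*(2 + 20) + 9) = 105*(25*22 + 9) = 105*(550 + 9) = 105*559 = 58695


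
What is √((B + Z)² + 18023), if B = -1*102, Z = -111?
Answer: 4*√3962 ≈ 251.78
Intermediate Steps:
B = -102
√((B + Z)² + 18023) = √((-102 - 111)² + 18023) = √((-213)² + 18023) = √(45369 + 18023) = √63392 = 4*√3962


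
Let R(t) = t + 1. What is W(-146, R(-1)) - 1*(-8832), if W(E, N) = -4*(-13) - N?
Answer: 8884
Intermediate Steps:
R(t) = 1 + t
W(E, N) = 52 - N
W(-146, R(-1)) - 1*(-8832) = (52 - (1 - 1)) - 1*(-8832) = (52 - 1*0) + 8832 = (52 + 0) + 8832 = 52 + 8832 = 8884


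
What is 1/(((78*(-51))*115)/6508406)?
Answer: -3254203/228735 ≈ -14.227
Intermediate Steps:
1/(((78*(-51))*115)/6508406) = 1/(-3978*115*(1/6508406)) = 1/(-457470*1/6508406) = 1/(-228735/3254203) = -3254203/228735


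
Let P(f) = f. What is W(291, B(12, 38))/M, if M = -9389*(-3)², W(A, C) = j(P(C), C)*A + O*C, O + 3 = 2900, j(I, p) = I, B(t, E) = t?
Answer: -12752/28167 ≈ -0.45273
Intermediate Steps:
O = 2897 (O = -3 + 2900 = 2897)
W(A, C) = 2897*C + A*C (W(A, C) = C*A + 2897*C = A*C + 2897*C = 2897*C + A*C)
M = -84501 (M = -9389*9 = -84501)
W(291, B(12, 38))/M = (12*(2897 + 291))/(-84501) = (12*3188)*(-1/84501) = 38256*(-1/84501) = -12752/28167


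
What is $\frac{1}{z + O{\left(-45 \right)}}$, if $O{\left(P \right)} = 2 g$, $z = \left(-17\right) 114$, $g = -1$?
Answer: $- \frac{1}{1940} \approx -0.00051546$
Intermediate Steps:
$z = -1938$
$O{\left(P \right)} = -2$ ($O{\left(P \right)} = 2 \left(-1\right) = -2$)
$\frac{1}{z + O{\left(-45 \right)}} = \frac{1}{-1938 - 2} = \frac{1}{-1940} = - \frac{1}{1940}$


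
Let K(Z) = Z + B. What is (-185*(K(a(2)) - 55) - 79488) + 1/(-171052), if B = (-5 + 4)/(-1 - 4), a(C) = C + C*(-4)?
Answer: -11672588481/171052 ≈ -68240.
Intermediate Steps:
a(C) = -3*C (a(C) = C - 4*C = -3*C)
B = ⅕ (B = -1/(-5) = -1*(-⅕) = ⅕ ≈ 0.20000)
K(Z) = ⅕ + Z (K(Z) = Z + ⅕ = ⅕ + Z)
(-185*(K(a(2)) - 55) - 79488) + 1/(-171052) = (-185*((⅕ - 3*2) - 55) - 79488) + 1/(-171052) = (-185*((⅕ - 6) - 55) - 79488) - 1/171052 = (-185*(-29/5 - 55) - 79488) - 1/171052 = (-185*(-304/5) - 79488) - 1/171052 = (11248 - 79488) - 1/171052 = -68240 - 1/171052 = -11672588481/171052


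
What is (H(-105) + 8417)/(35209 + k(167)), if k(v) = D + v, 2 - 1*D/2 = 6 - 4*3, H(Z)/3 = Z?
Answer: 4051/17696 ≈ 0.22892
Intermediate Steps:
H(Z) = 3*Z
D = 16 (D = 4 - 2*(6 - 4*3) = 4 - 2*(6 - 12) = 4 - 2*(-6) = 4 + 12 = 16)
k(v) = 16 + v
(H(-105) + 8417)/(35209 + k(167)) = (3*(-105) + 8417)/(35209 + (16 + 167)) = (-315 + 8417)/(35209 + 183) = 8102/35392 = 8102*(1/35392) = 4051/17696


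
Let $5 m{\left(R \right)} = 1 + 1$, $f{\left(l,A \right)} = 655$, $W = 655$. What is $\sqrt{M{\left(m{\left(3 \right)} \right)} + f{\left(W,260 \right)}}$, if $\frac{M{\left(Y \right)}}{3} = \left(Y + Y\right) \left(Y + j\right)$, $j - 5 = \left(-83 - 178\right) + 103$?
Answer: $\frac{\sqrt{7219}}{5} \approx 16.993$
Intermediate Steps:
$j = -153$ ($j = 5 + \left(\left(-83 - 178\right) + 103\right) = 5 + \left(-261 + 103\right) = 5 - 158 = -153$)
$m{\left(R \right)} = \frac{2}{5}$ ($m{\left(R \right)} = \frac{1 + 1}{5} = \frac{1}{5} \cdot 2 = \frac{2}{5}$)
$M{\left(Y \right)} = 6 Y \left(-153 + Y\right)$ ($M{\left(Y \right)} = 3 \left(Y + Y\right) \left(Y - 153\right) = 3 \cdot 2 Y \left(-153 + Y\right) = 6 Y \left(-153 + Y\right)$)
$\sqrt{M{\left(m{\left(3 \right)} \right)} + f{\left(W,260 \right)}} = \sqrt{6 \cdot \frac{2}{5} \left(-153 + \frac{2}{5}\right) + 655} = \sqrt{6 \cdot \frac{2}{5} \left(- \frac{763}{5}\right) + 655} = \sqrt{- \frac{9156}{25} + 655} = \sqrt{\frac{7219}{25}} = \frac{\sqrt{7219}}{5}$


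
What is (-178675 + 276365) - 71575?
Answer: 26115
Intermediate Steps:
(-178675 + 276365) - 71575 = 97690 - 71575 = 26115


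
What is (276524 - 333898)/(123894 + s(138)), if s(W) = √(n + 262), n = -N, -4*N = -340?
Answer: -2369431452/5116574353 + 57374*√177/15349723059 ≈ -0.46304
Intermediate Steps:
N = 85 (N = -¼*(-340) = 85)
n = -85 (n = -1*85 = -85)
s(W) = √177 (s(W) = √(-85 + 262) = √177)
(276524 - 333898)/(123894 + s(138)) = (276524 - 333898)/(123894 + √177) = -57374/(123894 + √177)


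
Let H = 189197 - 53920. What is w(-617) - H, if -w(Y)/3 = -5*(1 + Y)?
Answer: -144517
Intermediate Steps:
w(Y) = 15 + 15*Y (w(Y) = -(-15)*(1 + Y) = -3*(-5 - 5*Y) = 15 + 15*Y)
H = 135277
w(-617) - H = (15 + 15*(-617)) - 1*135277 = (15 - 9255) - 135277 = -9240 - 135277 = -144517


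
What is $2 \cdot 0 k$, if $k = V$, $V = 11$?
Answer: $0$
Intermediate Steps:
$k = 11$
$2 \cdot 0 k = 2 \cdot 0 \cdot 11 = 0 \cdot 11 = 0$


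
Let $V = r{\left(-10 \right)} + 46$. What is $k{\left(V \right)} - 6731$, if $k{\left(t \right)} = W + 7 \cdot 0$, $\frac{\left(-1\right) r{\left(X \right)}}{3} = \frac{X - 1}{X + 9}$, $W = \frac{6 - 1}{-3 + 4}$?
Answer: $-6726$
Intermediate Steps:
$W = 5$ ($W = \frac{5}{1} = 5 \cdot 1 = 5$)
$r{\left(X \right)} = - \frac{3 \left(-1 + X\right)}{9 + X}$ ($r{\left(X \right)} = - 3 \frac{X - 1}{X + 9} = - 3 \frac{-1 + X}{9 + X} = - \frac{3 \left(-1 + X\right)}{9 + X}$)
$V = 13$ ($V = \frac{3 \left(1 - -10\right)}{9 - 10} + 46 = \frac{3 \left(1 + 10\right)}{-1} + 46 = 3 \left(-1\right) 11 + 46 = -33 + 46 = 13$)
$k{\left(t \right)} = 5$ ($k{\left(t \right)} = 5 + 7 \cdot 0 = 5 + 0 = 5$)
$k{\left(V \right)} - 6731 = 5 - 6731 = -6726$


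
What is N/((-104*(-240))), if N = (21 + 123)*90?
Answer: 27/52 ≈ 0.51923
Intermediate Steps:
N = 12960 (N = 144*90 = 12960)
N/((-104*(-240))) = 12960/((-104*(-240))) = 12960/24960 = 12960*(1/24960) = 27/52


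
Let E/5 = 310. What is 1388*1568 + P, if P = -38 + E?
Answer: 2177896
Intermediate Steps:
E = 1550 (E = 5*310 = 1550)
P = 1512 (P = -38 + 1550 = 1512)
1388*1568 + P = 1388*1568 + 1512 = 2176384 + 1512 = 2177896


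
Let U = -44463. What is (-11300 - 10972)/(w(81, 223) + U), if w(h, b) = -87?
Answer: 3712/7425 ≈ 0.49993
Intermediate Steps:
(-11300 - 10972)/(w(81, 223) + U) = (-11300 - 10972)/(-87 - 44463) = -22272/(-44550) = -22272*(-1/44550) = 3712/7425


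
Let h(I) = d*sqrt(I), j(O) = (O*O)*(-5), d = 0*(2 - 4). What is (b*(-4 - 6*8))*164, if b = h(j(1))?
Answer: 0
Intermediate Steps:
d = 0 (d = 0*(-2) = 0)
j(O) = -5*O**2 (j(O) = O**2*(-5) = -5*O**2)
h(I) = 0 (h(I) = 0*sqrt(I) = 0)
b = 0
(b*(-4 - 6*8))*164 = (0*(-4 - 6*8))*164 = (0*(-4 - 48))*164 = (0*(-52))*164 = 0*164 = 0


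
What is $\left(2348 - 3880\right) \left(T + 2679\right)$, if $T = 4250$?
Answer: $-10615228$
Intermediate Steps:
$\left(2348 - 3880\right) \left(T + 2679\right) = \left(2348 - 3880\right) \left(4250 + 2679\right) = \left(-1532\right) 6929 = -10615228$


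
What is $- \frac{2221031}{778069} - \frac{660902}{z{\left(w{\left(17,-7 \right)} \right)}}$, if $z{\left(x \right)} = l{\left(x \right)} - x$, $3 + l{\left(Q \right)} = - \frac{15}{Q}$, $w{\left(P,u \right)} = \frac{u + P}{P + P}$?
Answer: $\frac{8739815078433}{718157687} \approx 12170.0$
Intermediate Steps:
$w{\left(P,u \right)} = \frac{P + u}{2 P}$
$l{\left(Q \right)} = -3 - \frac{15}{Q}$
$z{\left(x \right)} = -3 - x - \frac{15}{x}$ ($z{\left(x \right)} = \left(-3 - \frac{15}{x}\right) - x = -3 - x - \frac{15}{x}$)
$- \frac{2221031}{778069} - \frac{660902}{z{\left(w{\left(17,-7 \right)} \right)}} = - \frac{2221031}{778069} - \frac{660902}{-3 - \frac{17 - 7}{2 \cdot 17} - \frac{15}{\frac{1}{2} \cdot \frac{1}{17} \left(17 - 7\right)}} = \left(-2221031\right) \frac{1}{778069} - \frac{660902}{-3 - \frac{1}{2} \cdot \frac{1}{17} \cdot 10 - \frac{15}{\frac{1}{2} \cdot \frac{1}{17} \cdot 10}} = - \frac{2221031}{778069} - \frac{660902}{-3 - \frac{5}{17} - \frac{15}{\frac{5}{17}}} = - \frac{2221031}{778069} - \frac{660902}{-3 - \frac{5}{17} - 51} = - \frac{2221031}{778069} - \frac{660902}{- \frac{923}{17}} = - \frac{2221031}{778069} - - \frac{11235334}{923} = - \frac{2221031}{778069} + \frac{11235334}{923} = \frac{8739815078433}{718157687}$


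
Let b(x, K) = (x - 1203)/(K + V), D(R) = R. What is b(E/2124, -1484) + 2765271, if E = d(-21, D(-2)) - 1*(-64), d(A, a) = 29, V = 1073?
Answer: 804661529441/290988 ≈ 2.7653e+6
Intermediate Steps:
E = 93 (E = 29 - 1*(-64) = 29 + 64 = 93)
b(x, K) = (-1203 + x)/(1073 + K) (b(x, K) = (x - 1203)/(K + 1073) = (-1203 + x)/(1073 + K))
b(E/2124, -1484) + 2765271 = (-1203 + 93/2124)/(1073 - 1484) + 2765271 = (-1203 + 93*(1/2124))/(-411) + 2765271 = -(-1203 + 31/708)/411 + 2765271 = -1/411*(-851693/708) + 2765271 = 851693/290988 + 2765271 = 804661529441/290988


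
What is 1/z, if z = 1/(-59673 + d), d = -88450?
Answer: -148123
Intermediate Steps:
z = -1/148123 (z = 1/(-59673 - 88450) = 1/(-148123) = -1/148123 ≈ -6.7511e-6)
1/z = 1/(-1/148123) = -148123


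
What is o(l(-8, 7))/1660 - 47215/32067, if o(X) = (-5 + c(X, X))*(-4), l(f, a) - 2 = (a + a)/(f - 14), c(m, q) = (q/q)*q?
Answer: -6121537/4182453 ≈ -1.4636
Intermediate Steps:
c(m, q) = q (c(m, q) = 1*q = q)
l(f, a) = 2 + 2*a/(-14 + f) (l(f, a) = 2 + (a + a)/(f - 14) = 2 + (2*a)/(-14 + f) = 2 + 2*a/(-14 + f))
o(X) = 20 - 4*X (o(X) = (-5 + X)*(-4) = 20 - 4*X)
o(l(-8, 7))/1660 - 47215/32067 = (20 - 8*(-14 + 7 - 8)/(-14 - 8))/1660 - 47215/32067 = (20 - 8*(-15)/(-22))*(1/1660) - 47215*1/32067 = (20 - 8*(-1)*(-15)/22)*(1/1660) - 6745/4581 = (20 - 4*15/11)*(1/1660) - 6745/4581 = (20 - 60/11)*(1/1660) - 6745/4581 = (160/11)*(1/1660) - 6745/4581 = 8/913 - 6745/4581 = -6121537/4182453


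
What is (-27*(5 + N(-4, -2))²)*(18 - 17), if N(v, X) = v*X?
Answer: -4563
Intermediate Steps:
N(v, X) = X*v
(-27*(5 + N(-4, -2))²)*(18 - 17) = (-27*(5 - 2*(-4))²)*(18 - 17) = -27*(5 + 8)²*1 = -27*13²*1 = -27*169*1 = -4563*1 = -4563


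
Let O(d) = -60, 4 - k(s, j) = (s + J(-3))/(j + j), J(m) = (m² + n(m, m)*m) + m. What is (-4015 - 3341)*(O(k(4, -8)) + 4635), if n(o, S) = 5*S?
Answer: -33653700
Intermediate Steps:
J(m) = m + 6*m² (J(m) = (m² + (5*m)*m) + m = (m² + 5*m²) + m = 6*m² + m = m + 6*m²)
k(s, j) = 4 - (51 + s)/(2*j) (k(s, j) = 4 - (s - 3*(1 + 6*(-3)))/(j + j) = 4 - (s - 3*(1 - 18))/(2*j) = 4 - (s - 3*(-17))*1/(2*j) = 4 - (s + 51)*1/(2*j) = 4 - (51 + s)*1/(2*j) = 4 - (51 + s)/(2*j))
(-4015 - 3341)*(O(k(4, -8)) + 4635) = (-4015 - 3341)*(-60 + 4635) = -7356*4575 = -33653700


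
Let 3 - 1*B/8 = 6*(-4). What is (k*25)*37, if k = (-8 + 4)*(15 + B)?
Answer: -854700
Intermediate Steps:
B = 216 (B = 24 - 48*(-4) = 24 - 8*(-24) = 24 + 192 = 216)
k = -924 (k = (-8 + 4)*(15 + 216) = -4*231 = -924)
(k*25)*37 = -924*25*37 = -23100*37 = -854700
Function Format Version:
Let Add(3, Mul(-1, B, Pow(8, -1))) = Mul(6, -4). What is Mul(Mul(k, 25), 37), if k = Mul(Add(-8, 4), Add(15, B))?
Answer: -854700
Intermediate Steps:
B = 216 (B = Add(24, Mul(-8, Mul(6, -4))) = Add(24, Mul(-8, -24)) = Add(24, 192) = 216)
k = -924 (k = Mul(Add(-8, 4), Add(15, 216)) = Mul(-4, 231) = -924)
Mul(Mul(k, 25), 37) = Mul(Mul(-924, 25), 37) = Mul(-23100, 37) = -854700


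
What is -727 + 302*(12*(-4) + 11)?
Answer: -11901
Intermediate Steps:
-727 + 302*(12*(-4) + 11) = -727 + 302*(-48 + 11) = -727 + 302*(-37) = -727 - 11174 = -11901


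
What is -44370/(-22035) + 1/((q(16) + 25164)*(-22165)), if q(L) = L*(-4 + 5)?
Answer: 126992560087/63066961100 ≈ 2.0136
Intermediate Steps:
q(L) = L (q(L) = L*1 = L)
-44370/(-22035) + 1/((q(16) + 25164)*(-22165)) = -44370/(-22035) + 1/((16 + 25164)*(-22165)) = -44370*(-1/22035) - 1/22165/25180 = 2958/1469 + (1/25180)*(-1/22165) = 2958/1469 - 1/558114700 = 126992560087/63066961100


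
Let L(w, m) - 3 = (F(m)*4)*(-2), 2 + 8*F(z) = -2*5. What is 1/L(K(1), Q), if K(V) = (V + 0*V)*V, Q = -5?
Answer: 1/15 ≈ 0.066667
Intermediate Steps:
F(z) = -3/2 (F(z) = -¼ + (-2*5)/8 = -¼ + (⅛)*(-10) = -¼ - 5/4 = -3/2)
K(V) = V² (K(V) = (V + 0)*V = V*V = V²)
L(w, m) = 15 (L(w, m) = 3 - 3/2*4*(-2) = 3 - 6*(-2) = 3 + 12 = 15)
1/L(K(1), Q) = 1/15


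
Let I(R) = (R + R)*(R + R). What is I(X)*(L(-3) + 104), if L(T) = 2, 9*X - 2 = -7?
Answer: 10600/81 ≈ 130.86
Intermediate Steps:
X = -5/9 (X = 2/9 + (⅑)*(-7) = 2/9 - 7/9 = -5/9 ≈ -0.55556)
I(R) = 4*R² (I(R) = (2*R)*(2*R) = 4*R²)
I(X)*(L(-3) + 104) = (4*(-5/9)²)*(2 + 104) = (4*(25/81))*106 = (100/81)*106 = 10600/81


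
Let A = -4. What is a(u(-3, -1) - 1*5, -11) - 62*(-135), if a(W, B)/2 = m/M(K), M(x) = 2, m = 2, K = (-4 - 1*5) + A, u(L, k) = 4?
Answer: 8372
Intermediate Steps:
K = -13 (K = (-4 - 1*5) - 4 = (-4 - 5) - 4 = -9 - 4 = -13)
a(W, B) = 2 (a(W, B) = 2*(2/2) = 2*(2*(½)) = 2*1 = 2)
a(u(-3, -1) - 1*5, -11) - 62*(-135) = 2 - 62*(-135) = 2 + 8370 = 8372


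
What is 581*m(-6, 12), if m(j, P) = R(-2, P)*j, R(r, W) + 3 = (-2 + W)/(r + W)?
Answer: 6972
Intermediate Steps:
R(r, W) = -3 + (-2 + W)/(W + r) (R(r, W) = -3 + (-2 + W)/(r + W) = -3 + (-2 + W)/(W + r))
m(j, P) = j*(4 - 2*P)/(-2 + P) (m(j, P) = ((-2 - 3*(-2) - 2*P)/(P - 2))*j = ((-2 + 6 - 2*P)/(-2 + P))*j = ((4 - 2*P)/(-2 + P))*j = j*(4 - 2*P)/(-2 + P))
581*m(-6, 12) = 581*(-2*(-6)) = 581*12 = 6972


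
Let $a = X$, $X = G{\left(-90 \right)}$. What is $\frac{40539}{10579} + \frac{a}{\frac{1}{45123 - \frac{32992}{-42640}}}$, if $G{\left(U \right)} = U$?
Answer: $- \frac{22899148772367}{5638607} \approx -4.0611 \cdot 10^{6}$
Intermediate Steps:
$X = -90$
$a = -90$
$\frac{40539}{10579} + \frac{a}{\frac{1}{45123 - \frac{32992}{-42640}}} = \frac{40539}{10579} - \frac{90}{\frac{1}{45123 - \frac{32992}{-42640}}} = 40539 \cdot \frac{1}{10579} - \frac{90}{\frac{1}{45123 - - \frac{2062}{2665}}} = \frac{40539}{10579} - \frac{90}{\frac{1}{45123 + \frac{2062}{2665}}} = \frac{40539}{10579} - \frac{90}{\frac{1}{\frac{120254857}{2665}}} = \frac{40539}{10579} - \frac{90}{\frac{2665}{120254857}} = \frac{40539}{10579} - \frac{2164587426}{533} = - \frac{22899148772367}{5638607}$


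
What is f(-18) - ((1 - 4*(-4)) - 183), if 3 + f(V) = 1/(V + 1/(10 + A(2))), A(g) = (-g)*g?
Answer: 17435/107 ≈ 162.94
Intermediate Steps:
A(g) = -g²
f(V) = -3 + 1/(⅙ + V) (f(V) = -3 + 1/(V + 1/(10 - 1*2²)) = -3 + 1/(V + 1/(10 - 1*4)) = -3 + 1/(V + 1/(10 - 4)) = -3 + 1/(V + 1/6) = -3 + 1/(V + ⅙) = -3 + 1/(⅙ + V))
f(-18) - ((1 - 4*(-4)) - 183) = 3*(1 - 6*(-18))/(1 + 6*(-18)) - ((1 - 4*(-4)) - 183) = 3*(1 + 108)/(1 - 108) - ((1 + 16) - 183) = 3*109/(-107) - (17 - 183) = 3*(-1/107)*109 - 1*(-166) = -327/107 + 166 = 17435/107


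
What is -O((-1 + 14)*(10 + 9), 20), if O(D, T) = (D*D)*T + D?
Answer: -1220427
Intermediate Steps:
O(D, T) = D + T*D² (O(D, T) = D²*T + D = T*D² + D = D + T*D²)
-O((-1 + 14)*(10 + 9), 20) = -(-1 + 14)*(10 + 9)*(1 + ((-1 + 14)*(10 + 9))*20) = -13*19*(1 + (13*19)*20) = -247*(1 + 247*20) = -247*(1 + 4940) = -247*4941 = -1*1220427 = -1220427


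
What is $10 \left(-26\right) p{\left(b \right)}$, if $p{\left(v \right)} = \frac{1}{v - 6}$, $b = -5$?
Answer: $\frac{260}{11} \approx 23.636$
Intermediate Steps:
$p{\left(v \right)} = \frac{1}{-6 + v}$
$10 \left(-26\right) p{\left(b \right)} = \frac{10 \left(-26\right)}{-6 - 5} = - \frac{260}{-11} = \left(-260\right) \left(- \frac{1}{11}\right) = \frac{260}{11}$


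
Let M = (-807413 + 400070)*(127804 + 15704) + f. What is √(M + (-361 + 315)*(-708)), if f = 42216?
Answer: 2*I*√14614226115 ≈ 2.4178e+5*I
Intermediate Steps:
M = -58456937028 (M = (-807413 + 400070)*(127804 + 15704) + 42216 = -407343*143508 + 42216 = -58456979244 + 42216 = -58456937028)
√(M + (-361 + 315)*(-708)) = √(-58456937028 + (-361 + 315)*(-708)) = √(-58456937028 - 46*(-708)) = √(-58456937028 + 32568) = √(-58456904460) = 2*I*√14614226115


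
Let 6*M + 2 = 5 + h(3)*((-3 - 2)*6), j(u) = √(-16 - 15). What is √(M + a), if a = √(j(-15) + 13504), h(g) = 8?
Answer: √(-158 + 4*√(13504 + I*√31))/2 ≈ 8.7582 + 0.0013676*I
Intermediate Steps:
j(u) = I*√31 (j(u) = √(-31) = I*√31)
a = √(13504 + I*√31) (a = √(I*√31 + 13504) = √(13504 + I*√31) ≈ 116.21 + 0.024*I)
M = -79/2 (M = -⅓ + (5 + 8*((-3 - 2)*6))/6 = -⅓ + (5 + 8*(-5*6))/6 = -⅓ + (5 + 8*(-30))/6 = -⅓ + (5 - 240)/6 = -⅓ + (⅙)*(-235) = -⅓ - 235/6 = -79/2 ≈ -39.500)
√(M + a) = √(-79/2 + √(13504 + I*√31))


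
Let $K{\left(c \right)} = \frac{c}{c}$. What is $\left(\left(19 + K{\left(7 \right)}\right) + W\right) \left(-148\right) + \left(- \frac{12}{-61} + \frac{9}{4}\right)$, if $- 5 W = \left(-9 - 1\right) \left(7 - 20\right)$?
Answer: $\frac{217269}{244} \approx 890.45$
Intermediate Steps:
$W = -26$ ($W = - \frac{\left(-9 - 1\right) \left(7 - 20\right)}{5} = - \frac{\left(-10\right) \left(-13\right)}{5} = \left(- \frac{1}{5}\right) 130 = -26$)
$K{\left(c \right)} = 1$
$\left(\left(19 + K{\left(7 \right)}\right) + W\right) \left(-148\right) + \left(- \frac{12}{-61} + \frac{9}{4}\right) = \left(\left(19 + 1\right) - 26\right) \left(-148\right) + \left(- \frac{12}{-61} + \frac{9}{4}\right) = \left(20 - 26\right) \left(-148\right) + \left(\left(-12\right) \left(- \frac{1}{61}\right) + 9 \cdot \frac{1}{4}\right) = \left(-6\right) \left(-148\right) + \left(\frac{12}{61} + \frac{9}{4}\right) = 888 + \frac{597}{244} = \frac{217269}{244}$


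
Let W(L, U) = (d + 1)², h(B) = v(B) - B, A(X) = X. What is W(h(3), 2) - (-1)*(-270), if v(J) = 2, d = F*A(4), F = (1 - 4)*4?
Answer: 1939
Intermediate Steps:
F = -12 (F = -3*4 = -12)
d = -48 (d = -12*4 = -48)
h(B) = 2 - B
W(L, U) = 2209 (W(L, U) = (-48 + 1)² = (-47)² = 2209)
W(h(3), 2) - (-1)*(-270) = 2209 - (-1)*(-270) = 2209 - 1*270 = 2209 - 270 = 1939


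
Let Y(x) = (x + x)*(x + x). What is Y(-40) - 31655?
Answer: -25255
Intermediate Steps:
Y(x) = 4*x² (Y(x) = (2*x)*(2*x) = 4*x²)
Y(-40) - 31655 = 4*(-40)² - 31655 = 4*1600 - 31655 = 6400 - 31655 = -25255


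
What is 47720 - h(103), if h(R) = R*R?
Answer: 37111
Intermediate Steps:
h(R) = R²
47720 - h(103) = 47720 - 1*103² = 47720 - 1*10609 = 47720 - 10609 = 37111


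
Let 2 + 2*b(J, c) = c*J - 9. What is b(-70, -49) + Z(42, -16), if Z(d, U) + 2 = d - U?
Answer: 3531/2 ≈ 1765.5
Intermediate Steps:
Z(d, U) = -2 + d - U (Z(d, U) = -2 + (d - U) = -2 + d - U)
b(J, c) = -11/2 + J*c/2 (b(J, c) = -1 + (c*J - 9)/2 = -1 + (J*c - 9)/2 = -1 + (-9 + J*c)/2 = -1 + (-9/2 + J*c/2) = -11/2 + J*c/2)
b(-70, -49) + Z(42, -16) = (-11/2 + (1/2)*(-70)*(-49)) + (-2 + 42 - 1*(-16)) = (-11/2 + 1715) + (-2 + 42 + 16) = 3419/2 + 56 = 3531/2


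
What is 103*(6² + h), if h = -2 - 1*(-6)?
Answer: 4120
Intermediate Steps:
h = 4 (h = -2 + 6 = 4)
103*(6² + h) = 103*(6² + 4) = 103*(36 + 4) = 103*40 = 4120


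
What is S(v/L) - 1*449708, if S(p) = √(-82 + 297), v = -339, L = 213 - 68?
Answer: -449708 + √215 ≈ -4.4969e+5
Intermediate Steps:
L = 145
S(p) = √215
S(v/L) - 1*449708 = √215 - 1*449708 = √215 - 449708 = -449708 + √215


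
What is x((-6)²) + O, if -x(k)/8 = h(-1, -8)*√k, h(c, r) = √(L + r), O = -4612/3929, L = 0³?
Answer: -4612/3929 - 96*I*√2 ≈ -1.1738 - 135.76*I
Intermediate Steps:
L = 0
O = -4612/3929 (O = -4612*1/3929 = -4612/3929 ≈ -1.1738)
h(c, r) = √r (h(c, r) = √(0 + r) = √r)
x(k) = -16*I*√2*√k (x(k) = -8*√(-8)*√k = -8*2*I*√2*√k = -16*I*√2*√k)
x((-6)²) + O = -16*I*√2*√((-6)²) - 4612/3929 = -16*I*√2*√36 - 4612/3929 = -16*I*√2*6 - 4612/3929 = -96*I*√2 - 4612/3929 = -4612/3929 - 96*I*√2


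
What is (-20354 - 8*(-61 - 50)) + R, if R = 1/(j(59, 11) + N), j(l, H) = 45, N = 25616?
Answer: -499517025/25661 ≈ -19466.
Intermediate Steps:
R = 1/25661 (R = 1/(45 + 25616) = 1/25661 ≈ 3.8970e-5)
(-20354 - 8*(-61 - 50)) + R = (-20354 - 8*(-61 - 50)) + 1/25661 = (-20354 - 8*(-111)) + 1/25661 = (-20354 + 888) + 1/25661 = -19466 + 1/25661 = -499517025/25661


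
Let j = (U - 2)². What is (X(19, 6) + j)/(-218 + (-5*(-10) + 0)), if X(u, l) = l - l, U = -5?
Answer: -7/24 ≈ -0.29167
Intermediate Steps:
j = 49 (j = (-5 - 2)² = (-7)² = 49)
X(u, l) = 0
(X(19, 6) + j)/(-218 + (-5*(-10) + 0)) = (0 + 49)/(-218 + (-5*(-10) + 0)) = 49/(-218 + (50 + 0)) = 49/(-218 + 50) = 49/(-168) = 49*(-1/168) = -7/24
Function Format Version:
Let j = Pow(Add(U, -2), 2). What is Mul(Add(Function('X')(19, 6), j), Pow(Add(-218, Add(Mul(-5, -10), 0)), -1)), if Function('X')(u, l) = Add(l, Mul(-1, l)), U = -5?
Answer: Rational(-7, 24) ≈ -0.29167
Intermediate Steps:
j = 49 (j = Pow(Add(-5, -2), 2) = Pow(-7, 2) = 49)
Function('X')(u, l) = 0
Mul(Add(Function('X')(19, 6), j), Pow(Add(-218, Add(Mul(-5, -10), 0)), -1)) = Mul(Add(0, 49), Pow(Add(-218, Add(Mul(-5, -10), 0)), -1)) = Mul(49, Pow(Add(-218, Add(50, 0)), -1)) = Mul(49, Pow(Add(-218, 50), -1)) = Mul(49, Pow(-168, -1)) = Mul(49, Rational(-1, 168)) = Rational(-7, 24)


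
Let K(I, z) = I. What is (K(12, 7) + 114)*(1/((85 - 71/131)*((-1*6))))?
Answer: -917/3688 ≈ -0.24864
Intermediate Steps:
(K(12, 7) + 114)*(1/((85 - 71/131)*((-1*6)))) = (12 + 114)*(1/((85 - 71/131)*((-1*6)))) = 126*(1/((85 - 71*1/131)*(-6))) = 126*(-1/6/(85 - 71/131)) = 126*(-1/6/(11064/131)) = 126*((131/11064)*(-1/6)) = 126*(-131/66384) = -917/3688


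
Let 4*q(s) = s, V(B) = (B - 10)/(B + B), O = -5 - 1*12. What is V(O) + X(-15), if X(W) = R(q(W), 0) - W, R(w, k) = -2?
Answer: 469/34 ≈ 13.794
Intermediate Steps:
O = -17 (O = -5 - 12 = -17)
V(B) = (-10 + B)/(2*B) (V(B) = (-10 + B)/((2*B)) = (-10 + B)*(1/(2*B)) = (-10 + B)/(2*B))
q(s) = s/4
X(W) = -2 - W
V(O) + X(-15) = (½)*(-10 - 17)/(-17) + (-2 - 1*(-15)) = (½)*(-1/17)*(-27) + (-2 + 15) = 27/34 + 13 = 469/34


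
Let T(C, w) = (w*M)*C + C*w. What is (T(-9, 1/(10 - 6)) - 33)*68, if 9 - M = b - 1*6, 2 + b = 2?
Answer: -4692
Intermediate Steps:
b = 0 (b = -2 + 2 = 0)
M = 15 (M = 9 - (0 - 1*6) = 9 - (0 - 6) = 9 - 1*(-6) = 9 + 6 = 15)
T(C, w) = 16*C*w (T(C, w) = (w*15)*C + C*w = (15*w)*C + C*w = 15*C*w + C*w = 16*C*w)
(T(-9, 1/(10 - 6)) - 33)*68 = (16*(-9)/(10 - 6) - 33)*68 = (16*(-9)/4 - 33)*68 = (16*(-9)*(¼) - 33)*68 = (-36 - 33)*68 = -69*68 = -4692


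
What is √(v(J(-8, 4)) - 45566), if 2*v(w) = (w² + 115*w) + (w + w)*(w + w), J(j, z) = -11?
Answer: 2*I*√11474 ≈ 214.23*I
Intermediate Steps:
v(w) = 5*w²/2 + 115*w/2 (v(w) = ((w² + 115*w) + (w + w)*(w + w))/2 = ((w² + 115*w) + (2*w)*(2*w))/2 = ((w² + 115*w) + 4*w²)/2 = (5*w² + 115*w)/2 = 5*w²/2 + 115*w/2)
√(v(J(-8, 4)) - 45566) = √((5/2)*(-11)*(23 - 11) - 45566) = √((5/2)*(-11)*12 - 45566) = √(-330 - 45566) = √(-45896) = 2*I*√11474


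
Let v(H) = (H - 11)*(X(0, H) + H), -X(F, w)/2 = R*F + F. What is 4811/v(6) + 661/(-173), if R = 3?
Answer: -852133/5190 ≈ -164.19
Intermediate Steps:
X(F, w) = -8*F (X(F, w) = -2*(3*F + F) = -8*F)
v(H) = H*(-11 + H) (v(H) = (H - 11)*(-8*0 + H) = (-11 + H)*(0 + H) = (-11 + H)*H = H*(-11 + H))
4811/v(6) + 661/(-173) = 4811/((6*(-11 + 6))) + 661/(-173) = 4811/((6*(-5))) + 661*(-1/173) = 4811/(-30) - 661/173 = 4811*(-1/30) - 661/173 = -4811/30 - 661/173 = -852133/5190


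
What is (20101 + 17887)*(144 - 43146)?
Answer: -1633559976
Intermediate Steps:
(20101 + 17887)*(144 - 43146) = 37988*(-43002) = -1633559976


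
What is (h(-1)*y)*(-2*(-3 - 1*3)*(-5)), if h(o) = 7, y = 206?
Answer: -86520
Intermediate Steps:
(h(-1)*y)*(-2*(-3 - 1*3)*(-5)) = (7*206)*(-2*(-3 - 1*3)*(-5)) = 1442*(-2*(-3 - 3)*(-5)) = 1442*(-2*(-6)*(-5)) = 1442*(12*(-5)) = 1442*(-60) = -86520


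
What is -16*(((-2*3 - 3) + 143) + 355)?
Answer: -7824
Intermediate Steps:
-16*(((-2*3 - 3) + 143) + 355) = -16*(((-6 - 3) + 143) + 355) = -16*((-9 + 143) + 355) = -16*(134 + 355) = -16*489 = -7824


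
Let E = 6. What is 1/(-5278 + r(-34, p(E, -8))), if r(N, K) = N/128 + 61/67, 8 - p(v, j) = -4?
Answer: -4288/22629299 ≈ -0.00018949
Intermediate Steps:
p(v, j) = 12 (p(v, j) = 8 - 1*(-4) = 8 + 4 = 12)
r(N, K) = 61/67 + N/128 (r(N, K) = N*(1/128) + 61*(1/67) = N/128 + 61/67 = 61/67 + N/128)
1/(-5278 + r(-34, p(E, -8))) = 1/(-5278 + (61/67 + (1/128)*(-34))) = 1/(-5278 + (61/67 - 17/64)) = 1/(-5278 + 2765/4288) = 1/(-22629299/4288) = -4288/22629299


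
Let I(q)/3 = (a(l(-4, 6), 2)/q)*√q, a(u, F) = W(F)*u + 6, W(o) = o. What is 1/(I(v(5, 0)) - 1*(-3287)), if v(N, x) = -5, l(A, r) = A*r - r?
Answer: 16435/54048089 - 162*I*√5/54048089 ≈ 0.00030408 - 6.7022e-6*I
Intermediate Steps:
l(A, r) = -r + A*r
a(u, F) = 6 + F*u (a(u, F) = F*u + 6 = 6 + F*u)
I(q) = -162/√q (I(q) = 3*(((6 + 2*(6*(-1 - 4)))/q)*√q) = 3*(((6 + 2*(6*(-5)))/q)*√q) = 3*(((6 + 2*(-30))/q)*√q) = 3*(((6 - 60)/q)*√q) = 3*((-54/q)*√q) = 3*(-54/√q) = -162/√q)
1/(I(v(5, 0)) - 1*(-3287)) = 1/(-(-162)*I*√5/5 - 1*(-3287)) = 1/(-(-162)*I*√5/5 + 3287) = 1/(162*I*√5/5 + 3287) = 1/(3287 + 162*I*√5/5)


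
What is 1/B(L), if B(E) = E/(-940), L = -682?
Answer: 470/341 ≈ 1.3783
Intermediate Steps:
B(E) = -E/940 (B(E) = E*(-1/940) = -E/940)
1/B(L) = 1/(-1/940*(-682)) = 1/(341/470) = 470/341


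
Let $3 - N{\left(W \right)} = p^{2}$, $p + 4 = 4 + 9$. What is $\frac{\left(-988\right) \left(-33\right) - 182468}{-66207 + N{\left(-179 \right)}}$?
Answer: $\frac{149864}{66285} \approx 2.2609$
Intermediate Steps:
$p = 9$ ($p = -4 + \left(4 + 9\right) = -4 + 13 = 9$)
$N{\left(W \right)} = -78$ ($N{\left(W \right)} = 3 - 9^{2} = 3 - 81 = -78$)
$\frac{\left(-988\right) \left(-33\right) - 182468}{-66207 + N{\left(-179 \right)}} = \frac{\left(-988\right) \left(-33\right) - 182468}{-66207 - 78} = \frac{32604 - 182468}{-66285} = \left(-149864\right) \left(- \frac{1}{66285}\right) = \frac{149864}{66285}$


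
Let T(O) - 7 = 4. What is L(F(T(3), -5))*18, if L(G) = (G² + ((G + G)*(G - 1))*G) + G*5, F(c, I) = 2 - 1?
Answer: 108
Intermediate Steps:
T(O) = 11 (T(O) = 7 + 4 = 11)
F(c, I) = 1
L(G) = G² + 5*G + 2*G²*(-1 + G) (L(G) = (G² + ((2*G)*(-1 + G))*G) + 5*G = (G² + (2*G*(-1 + G))*G) + 5*G = (G² + 2*G²*(-1 + G)) + 5*G = G² + 5*G + 2*G²*(-1 + G))
L(F(T(3), -5))*18 = (1*(5 - 1*1 + 2*1²))*18 = (1*(5 - 1 + 2*1))*18 = (1*(5 - 1 + 2))*18 = (1*6)*18 = 6*18 = 108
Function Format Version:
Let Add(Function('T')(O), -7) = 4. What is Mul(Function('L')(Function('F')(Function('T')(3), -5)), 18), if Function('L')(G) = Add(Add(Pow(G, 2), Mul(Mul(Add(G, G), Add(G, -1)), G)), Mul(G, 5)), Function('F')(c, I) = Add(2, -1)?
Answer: 108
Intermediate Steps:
Function('T')(O) = 11 (Function('T')(O) = Add(7, 4) = 11)
Function('F')(c, I) = 1
Function('L')(G) = Add(Pow(G, 2), Mul(5, G), Mul(2, Pow(G, 2), Add(-1, G))) (Function('L')(G) = Add(Add(Pow(G, 2), Mul(Mul(Mul(2, G), Add(-1, G)), G)), Mul(5, G)) = Add(Add(Pow(G, 2), Mul(Mul(2, G, Add(-1, G)), G)), Mul(5, G)) = Add(Add(Pow(G, 2), Mul(2, Pow(G, 2), Add(-1, G))), Mul(5, G)) = Add(Pow(G, 2), Mul(5, G), Mul(2, Pow(G, 2), Add(-1, G))))
Mul(Function('L')(Function('F')(Function('T')(3), -5)), 18) = Mul(Mul(1, Add(5, Mul(-1, 1), Mul(2, Pow(1, 2)))), 18) = Mul(Mul(1, Add(5, -1, Mul(2, 1))), 18) = Mul(Mul(1, Add(5, -1, 2)), 18) = Mul(Mul(1, 6), 18) = Mul(6, 18) = 108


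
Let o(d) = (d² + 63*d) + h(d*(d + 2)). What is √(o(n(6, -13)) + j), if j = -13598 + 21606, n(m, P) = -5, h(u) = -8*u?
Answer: √7598 ≈ 87.167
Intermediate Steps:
o(d) = d² + 63*d - 8*d*(2 + d) (o(d) = (d² + 63*d) - 8*d*(d + 2) = (d² + 63*d) - 8*d*(2 + d) = d² + 63*d - 8*d*(2 + d))
j = 8008
√(o(n(6, -13)) + j) = √(-5*(47 - 7*(-5)) + 8008) = √(-5*(47 + 35) + 8008) = √(-5*82 + 8008) = √(-410 + 8008) = √7598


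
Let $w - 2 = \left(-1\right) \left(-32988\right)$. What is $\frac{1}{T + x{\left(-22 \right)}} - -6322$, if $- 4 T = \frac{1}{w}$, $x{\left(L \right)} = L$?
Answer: $\frac{18353399002}{2903121} \approx 6322.0$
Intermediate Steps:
$w = 32990$ ($w = 2 - -32988 = 2 + 32988 = 32990$)
$T = - \frac{1}{131960}$ ($T = - \frac{1}{4 \cdot 32990} = \left(- \frac{1}{4}\right) \frac{1}{32990} = - \frac{1}{131960} \approx -7.5781 \cdot 10^{-6}$)
$\frac{1}{T + x{\left(-22 \right)}} - -6322 = \frac{1}{- \frac{1}{131960} - 22} - -6322 = \frac{1}{- \frac{2903121}{131960}} + \left(-3476 + 9798\right) = - \frac{131960}{2903121} + 6322 = \frac{18353399002}{2903121}$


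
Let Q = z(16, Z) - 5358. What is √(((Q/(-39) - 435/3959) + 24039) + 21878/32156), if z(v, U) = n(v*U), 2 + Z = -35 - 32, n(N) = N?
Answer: √16574161220624545058170/827486426 ≈ 155.58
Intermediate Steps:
Z = -69 (Z = -2 + (-35 - 32) = -2 - 67 = -69)
z(v, U) = U*v (z(v, U) = v*U = U*v)
Q = -6462 (Q = -69*16 - 5358 = -1104 - 5358 = -6462)
√(((Q/(-39) - 435/3959) + 24039) + 21878/32156) = √(((-6462/(-39) - 435/3959) + 24039) + 21878/32156) = √(((-6462*(-1/39) - 435*1/3959) + 24039) + 21878*(1/32156)) = √(((2154/13 - 435/3959) + 24039) + 10939/16078) = √((8522031/51467 + 24039) + 10939/16078) = √(1245737244/51467 + 10939/16078) = √(20029526406545/827486426) = √16574161220624545058170/827486426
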